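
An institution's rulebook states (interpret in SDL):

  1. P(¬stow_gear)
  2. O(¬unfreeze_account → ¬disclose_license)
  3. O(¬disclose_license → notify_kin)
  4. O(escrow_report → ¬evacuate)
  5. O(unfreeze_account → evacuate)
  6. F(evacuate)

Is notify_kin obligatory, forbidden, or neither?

Obligatory

Premise 6 is F(evacuate), i.e. O(¬evacuate).
The contrapositive of premise 5 (O(unfreeze_account → evacuate)) is O(¬evacuate → ¬unfreeze_account), and O(¬evacuate) is already established, so O(¬unfreeze_account).
Applying K to premise 2 (O(¬unfreeze_account → ¬disclose_license)) and O(¬unfreeze_account) yields O(¬disclose_license).
From O(¬disclose_license) and premise 3, O(¬disclose_license → notify_kin), we obtain O(notify_kin).
Premises 1, 4 do not contribute to this derivation.
Hence notify_kin is obligatory.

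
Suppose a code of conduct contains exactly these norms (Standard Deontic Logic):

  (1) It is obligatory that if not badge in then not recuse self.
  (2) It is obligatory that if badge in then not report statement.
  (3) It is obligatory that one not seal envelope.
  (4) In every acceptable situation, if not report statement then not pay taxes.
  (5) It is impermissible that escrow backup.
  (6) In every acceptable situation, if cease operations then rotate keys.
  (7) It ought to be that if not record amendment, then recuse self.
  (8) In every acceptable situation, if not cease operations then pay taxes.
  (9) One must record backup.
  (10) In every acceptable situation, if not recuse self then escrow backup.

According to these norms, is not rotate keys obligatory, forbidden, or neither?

Premise 5 is F(escrow_backup), i.e. O(¬escrow_backup).
Premise 10, O(¬recuse_self → escrow_backup), contraposes to O(¬escrow_backup → recuse_self); with O(¬escrow_backup) we get O(recuse_self).
The contrapositive of premise 1 (O(¬badge_in → ¬recuse_self)) is O(recuse_self → badge_in), and O(recuse_self) is already established, so O(badge_in).
From O(badge_in) and premise 2, O(badge_in → ¬report_statement), we obtain O(¬report_statement).
With premise 4, O(¬report_statement → ¬pay_taxes), the K-axiom yields O(¬pay_taxes).
Premise 8 is O(¬cease_operations → pay_taxes); contrapositively O(¬pay_taxes → cease_operations). Since O(¬pay_taxes) holds, K gives O(cease_operations).
Premise 6 is O(cease_operations → rotate_keys); since O(cease_operations), deontic closure gives O(rotate_keys).
Premises 3, 7, 9 do not contribute to this derivation.
Thus O(rotate_keys), which is F(¬rotate_keys): ¬rotate_keys is forbidden.

Forbidden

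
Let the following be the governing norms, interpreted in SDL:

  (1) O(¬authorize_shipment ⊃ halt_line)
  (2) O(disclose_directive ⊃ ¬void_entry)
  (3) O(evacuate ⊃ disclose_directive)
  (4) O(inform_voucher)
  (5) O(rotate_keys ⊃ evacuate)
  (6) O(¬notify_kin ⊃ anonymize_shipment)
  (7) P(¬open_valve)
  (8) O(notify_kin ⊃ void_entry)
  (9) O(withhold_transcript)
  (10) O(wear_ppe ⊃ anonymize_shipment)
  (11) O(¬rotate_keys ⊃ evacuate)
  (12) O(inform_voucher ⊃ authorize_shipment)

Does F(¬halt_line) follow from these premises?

No

Premise 1 is O(¬authorize_shipment ⊃ halt_line), but O(¬authorize_shipment) is not derivable from the premises, so it does not yield O(halt_line).
No other premise forces O(halt_line). An ideal world satisfying every premise can still have ¬halt_line true, so F(¬halt_line) is not derivable.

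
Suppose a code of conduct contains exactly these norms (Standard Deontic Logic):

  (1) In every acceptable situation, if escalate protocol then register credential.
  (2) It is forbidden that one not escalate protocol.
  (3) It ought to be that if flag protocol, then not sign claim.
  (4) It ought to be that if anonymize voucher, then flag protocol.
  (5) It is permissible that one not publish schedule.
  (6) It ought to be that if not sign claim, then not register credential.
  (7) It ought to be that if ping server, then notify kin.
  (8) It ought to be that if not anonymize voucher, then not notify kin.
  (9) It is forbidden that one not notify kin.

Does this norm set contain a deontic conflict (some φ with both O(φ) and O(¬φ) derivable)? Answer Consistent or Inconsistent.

Premise 9 is F(¬notify_kin), i.e. O(notify_kin).
Premise 8, O(¬anonymize_voucher → ¬notify_kin), contraposes to O(notify_kin → anonymize_voucher); with O(notify_kin) we get O(anonymize_voucher).
From O(anonymize_voucher) and premise 4, O(anonymize_voucher → flag_protocol), we obtain O(flag_protocol).
Premise 3 is O(flag_protocol → ¬sign_claim); since O(flag_protocol), deontic closure gives O(¬sign_claim).
From O(¬sign_claim) and premise 6, O(¬sign_claim → ¬register_credential), we obtain O(¬register_credential).
The contrapositive of premise 1 (O(escalate_protocol → register_credential)) is O(¬register_credential → ¬escalate_protocol), and O(¬register_credential) is already established, so O(¬escalate_protocol).
But premise 2, F(¬escalate_protocol), means O(escalate_protocol).
We now have both O(¬escalate_protocol) and O(escalate_protocol) — escalate_protocol is simultaneously obligatory and forbidden, violating the D-axiom.

Inconsistent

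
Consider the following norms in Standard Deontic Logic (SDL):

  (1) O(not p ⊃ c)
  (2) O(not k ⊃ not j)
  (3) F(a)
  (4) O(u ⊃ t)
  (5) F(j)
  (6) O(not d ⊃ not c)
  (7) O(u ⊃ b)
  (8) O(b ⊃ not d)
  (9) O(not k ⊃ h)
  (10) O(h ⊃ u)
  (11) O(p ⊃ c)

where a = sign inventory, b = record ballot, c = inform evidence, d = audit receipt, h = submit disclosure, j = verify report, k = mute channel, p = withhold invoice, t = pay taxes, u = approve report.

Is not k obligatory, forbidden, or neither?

By case analysis on p: premise 11 gives O(p ⊃ c) and premise 1 gives O(not p ⊃ c), so O(c) either way.
Premise 6, O(not d ⊃ not c), contraposes to O(c ⊃ d); with O(c) we get O(d).
The contrapositive of premise 8 (O(b ⊃ not d)) is O(d ⊃ not b), and O(d) is already established, so O(not b).
The contrapositive of premise 7 (O(u ⊃ b)) is O(not b ⊃ not u), and O(not b) is already established, so O(not u).
Premise 10 is O(h ⊃ u); contrapositively O(not u ⊃ not h). Since O(not u) holds, K gives O(not h).
Premise 9 is O(not k ⊃ h); contrapositively O(not h ⊃ k). Since O(not h) holds, K gives O(k).
Premises 2, 3, 4, 5 do not contribute to this derivation.
Thus O(k), which is F(not k): not k is forbidden.

Forbidden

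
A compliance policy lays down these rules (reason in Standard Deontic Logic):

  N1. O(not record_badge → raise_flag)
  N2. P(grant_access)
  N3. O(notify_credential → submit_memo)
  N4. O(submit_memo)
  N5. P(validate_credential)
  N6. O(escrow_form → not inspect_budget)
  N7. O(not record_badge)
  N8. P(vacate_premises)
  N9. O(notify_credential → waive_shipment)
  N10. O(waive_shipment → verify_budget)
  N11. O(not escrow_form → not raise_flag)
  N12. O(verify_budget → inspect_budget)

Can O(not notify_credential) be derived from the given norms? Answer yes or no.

Premise 7 states O(not record_badge) outright.
Applying K to premise 1 (O(not record_badge → raise_flag)) and O(not record_badge) yields O(raise_flag).
Premise 11, O(not escrow_form → not raise_flag), contraposes to O(raise_flag → escrow_form); with O(raise_flag) we get O(escrow_form).
From O(escrow_form) and premise 6, O(escrow_form → not inspect_budget), we obtain O(not inspect_budget).
Premise 12, O(verify_budget → inspect_budget), contraposes to O(not inspect_budget → not verify_budget); with O(not inspect_budget) we get O(not verify_budget).
Premise 10 is O(waive_shipment → verify_budget); contrapositively O(not verify_budget → not waive_shipment). Since O(not verify_budget) holds, K gives O(not waive_shipment).
The contrapositive of premise 9 (O(notify_credential → waive_shipment)) is O(not waive_shipment → not notify_credential), and O(not waive_shipment) is already established, so O(not notify_credential).
Premises 2, 3, 4, 5, 8 do not contribute to this derivation.
So O(not notify_credential) follows.

Yes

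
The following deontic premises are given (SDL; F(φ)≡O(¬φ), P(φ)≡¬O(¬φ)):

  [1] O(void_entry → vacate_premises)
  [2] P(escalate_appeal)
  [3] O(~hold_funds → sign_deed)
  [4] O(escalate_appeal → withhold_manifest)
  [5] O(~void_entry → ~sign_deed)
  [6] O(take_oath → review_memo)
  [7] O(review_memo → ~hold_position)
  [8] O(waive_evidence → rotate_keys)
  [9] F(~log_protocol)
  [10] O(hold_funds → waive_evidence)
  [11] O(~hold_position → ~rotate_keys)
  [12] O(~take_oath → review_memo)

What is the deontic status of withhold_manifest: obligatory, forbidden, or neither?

Premise 4 is O(escalate_appeal → withhold_manifest), but O(escalate_appeal) is not derivable from the premises (the permission P(escalate_appeal) asserts only ~O(~escalate_appeal), not O(escalate_appeal)), so it does not yield O(withhold_manifest).
No premise or chain of K-axiom applications forces O(withhold_manifest), and none forces O(~withhold_manifest). So withhold_manifest is neither obligatory nor forbidden under these norms.

Neither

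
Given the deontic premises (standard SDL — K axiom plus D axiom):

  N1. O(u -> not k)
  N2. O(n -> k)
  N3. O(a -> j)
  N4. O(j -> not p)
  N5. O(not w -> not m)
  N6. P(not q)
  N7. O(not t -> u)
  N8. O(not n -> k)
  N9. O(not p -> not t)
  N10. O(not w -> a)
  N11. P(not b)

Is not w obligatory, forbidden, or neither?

Forbidden

Premises 2 and 8 are O(n -> k) and O(not n -> k); every ideal world satisfies n or not n, so in either case k holds — hence O(k).
Premise 1 is O(u -> not k); contrapositively O(k -> not u). Since O(k) holds, K gives O(not u).
The contrapositive of premise 7 (O(not t -> u)) is O(not u -> t), and O(not u) is already established, so O(t).
The contrapositive of premise 9 (O(not p -> not t)) is O(t -> p), and O(t) is already established, so O(p).
The contrapositive of premise 4 (O(j -> not p)) is O(p -> not j), and O(p) is already established, so O(not j).
Premise 3 is O(a -> j); contrapositively O(not j -> not a). Since O(not j) holds, K gives O(not a).
Premise 10, O(not w -> a), contraposes to O(not a -> w); with O(not a) we get O(w).
Premises 5, 6, 11 do not contribute to this derivation.
Thus O(w), which is F(not w): not w is forbidden.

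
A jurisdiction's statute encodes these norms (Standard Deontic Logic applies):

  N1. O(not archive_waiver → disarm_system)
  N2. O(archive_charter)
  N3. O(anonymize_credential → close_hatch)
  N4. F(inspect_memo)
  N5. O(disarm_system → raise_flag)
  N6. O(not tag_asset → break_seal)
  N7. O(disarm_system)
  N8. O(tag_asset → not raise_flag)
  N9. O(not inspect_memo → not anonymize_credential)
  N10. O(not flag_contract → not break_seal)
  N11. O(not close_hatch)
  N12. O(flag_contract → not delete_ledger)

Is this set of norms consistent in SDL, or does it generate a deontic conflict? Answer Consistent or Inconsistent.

Consistent

Premise 3 is O(anonymize_credential → close_hatch), but O(anonymize_credential) is not derivable from the premises, so it does not yield O(close_hatch).
So O(close_hatch) is not derivable, and the apparent clash with O(not close_hatch) does not arise.
A world satisfying every obligation exists (e.g. anonymize_credential=false, archive_charter=true, archive_waiver=false, break_seal=true, close_hatch=false, delete_ledger=false, disarm_system=true, flag_contract=true, inspect_memo=false, raise_flag=true, tag_asset=false); no atom is both obligatory and forbidden, so the set is consistent.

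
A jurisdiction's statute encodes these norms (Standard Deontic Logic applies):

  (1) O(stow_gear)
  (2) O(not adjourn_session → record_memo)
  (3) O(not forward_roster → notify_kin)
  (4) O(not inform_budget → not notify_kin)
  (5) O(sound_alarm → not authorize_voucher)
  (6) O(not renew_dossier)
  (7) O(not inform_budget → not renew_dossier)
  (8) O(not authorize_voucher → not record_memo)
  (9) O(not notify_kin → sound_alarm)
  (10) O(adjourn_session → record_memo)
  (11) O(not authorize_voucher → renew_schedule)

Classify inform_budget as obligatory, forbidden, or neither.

By case analysis on not adjourn_session: premise 2 gives O(not adjourn_session → record_memo) and premise 10 gives O(adjourn_session → record_memo), so O(record_memo) either way.
The contrapositive of premise 8 (O(not authorize_voucher → not record_memo)) is O(record_memo → authorize_voucher), and O(record_memo) is already established, so O(authorize_voucher).
Premise 5, O(sound_alarm → not authorize_voucher), contraposes to O(authorize_voucher → not sound_alarm); with O(authorize_voucher) we get O(not sound_alarm).
Premise 9 is O(not notify_kin → sound_alarm); contrapositively O(not sound_alarm → notify_kin). Since O(not sound_alarm) holds, K gives O(notify_kin).
The contrapositive of premise 4 (O(not inform_budget → not notify_kin)) is O(notify_kin → inform_budget), and O(notify_kin) is already established, so O(inform_budget).
Premises 1, 3, 6, 7, 11 do not contribute to this derivation.
Hence inform_budget is obligatory.

Obligatory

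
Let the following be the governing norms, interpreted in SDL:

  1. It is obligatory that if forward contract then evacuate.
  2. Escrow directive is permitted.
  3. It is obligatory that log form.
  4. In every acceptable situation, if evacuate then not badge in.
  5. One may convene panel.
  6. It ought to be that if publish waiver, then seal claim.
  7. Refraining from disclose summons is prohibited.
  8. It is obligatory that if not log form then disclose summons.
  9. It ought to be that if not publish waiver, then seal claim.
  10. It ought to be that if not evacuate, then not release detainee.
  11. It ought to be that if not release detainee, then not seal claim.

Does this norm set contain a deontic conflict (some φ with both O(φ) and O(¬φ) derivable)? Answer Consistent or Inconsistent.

Consistent

Premise 8 is O(¬log_form → disclose_summons); even if O(disclose_summons) held, inferring O(¬log_form) would be affirming the consequent — invalid.
So O(¬log_form) is not derivable, and the apparent clash with O(log_form) does not arise.
A world satisfying every obligation exists (e.g. badge_in=false, convene_panel=false, disclose_summons=true, escrow_directive=false, evacuate=true, forward_contract=false, log_form=true, publish_waiver=false, release_detainee=true, seal_claim=true); no atom is both obligatory and forbidden, so the set is consistent.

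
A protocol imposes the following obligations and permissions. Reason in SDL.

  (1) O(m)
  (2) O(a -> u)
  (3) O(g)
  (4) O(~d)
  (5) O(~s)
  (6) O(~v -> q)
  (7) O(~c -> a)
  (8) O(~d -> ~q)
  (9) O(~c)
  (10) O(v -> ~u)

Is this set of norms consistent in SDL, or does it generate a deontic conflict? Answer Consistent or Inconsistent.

Inconsistent

Premise 4 gives O(~d).
With premise 8, O(~d -> ~q), the K-axiom yields O(~q).
Premise 6 is O(~v -> q); contrapositively O(~q -> v). Since O(~q) holds, K gives O(v).
Applying K to premise 10 (O(v -> ~u)) and O(v) yields O(~u).
The contrapositive of premise 2 (O(a -> u)) is O(~u -> ~a), and O(~u) is already established, so O(~a).
Premise 7 is O(~c -> a); contrapositively O(~a -> c). Since O(~a) holds, K gives O(c).
Yet premise 9 states O(~c).
We now have both O(c) and O(~c) — c is simultaneously obligatory and forbidden, violating the D-axiom.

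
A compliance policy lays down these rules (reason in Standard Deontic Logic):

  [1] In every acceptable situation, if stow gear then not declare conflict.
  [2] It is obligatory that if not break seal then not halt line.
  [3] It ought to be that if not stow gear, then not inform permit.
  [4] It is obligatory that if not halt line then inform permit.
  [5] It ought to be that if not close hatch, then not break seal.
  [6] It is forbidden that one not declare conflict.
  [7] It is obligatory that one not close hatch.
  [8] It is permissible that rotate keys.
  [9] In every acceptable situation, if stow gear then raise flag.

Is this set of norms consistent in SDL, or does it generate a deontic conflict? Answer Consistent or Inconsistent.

Premise 6 is F(¬declare_conflict), i.e. O(declare_conflict).
Premise 1 is O(stow_gear → ¬declare_conflict); contrapositively O(declare_conflict → ¬stow_gear). Since O(declare_conflict) holds, K gives O(¬stow_gear).
Premise 3 is O(¬stow_gear → ¬inform_permit); since O(¬stow_gear), deontic closure gives O(¬inform_permit).
Premise 4, O(¬halt_line → inform_permit), contraposes to O(¬inform_permit → halt_line); with O(¬inform_permit) we get O(halt_line).
Premise 2, O(¬break_seal → ¬halt_line), contraposes to O(halt_line → break_seal); with O(halt_line) we get O(break_seal).
Premise 5, O(¬close_hatch → ¬break_seal), contraposes to O(break_seal → close_hatch); with O(break_seal) we get O(close_hatch).
Yet premise 7 states O(¬close_hatch).
We now have both O(close_hatch) and O(¬close_hatch) — close_hatch is simultaneously obligatory and forbidden, violating the D-axiom.

Inconsistent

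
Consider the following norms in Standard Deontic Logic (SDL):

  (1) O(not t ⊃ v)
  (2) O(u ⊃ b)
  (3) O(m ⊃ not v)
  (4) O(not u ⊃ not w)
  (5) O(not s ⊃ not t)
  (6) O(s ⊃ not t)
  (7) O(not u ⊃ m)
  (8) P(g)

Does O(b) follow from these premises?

Premises 6 and 5 are O(s ⊃ not t) and O(not s ⊃ not t); every ideal world satisfies s or not s, so in either case not t holds — hence O(not t).
Premise 1 is O(not t ⊃ v); since O(not t), deontic closure gives O(v).
Premise 3, O(m ⊃ not v), contraposes to O(v ⊃ not m); with O(v) we get O(not m).
Premise 7, O(not u ⊃ m), contraposes to O(not m ⊃ u); with O(not m) we get O(u).
Applying K to premise 2 (O(u ⊃ b)) and O(u) yields O(b).
Premises 4, 8 do not contribute to this derivation.
So O(b) follows.

Yes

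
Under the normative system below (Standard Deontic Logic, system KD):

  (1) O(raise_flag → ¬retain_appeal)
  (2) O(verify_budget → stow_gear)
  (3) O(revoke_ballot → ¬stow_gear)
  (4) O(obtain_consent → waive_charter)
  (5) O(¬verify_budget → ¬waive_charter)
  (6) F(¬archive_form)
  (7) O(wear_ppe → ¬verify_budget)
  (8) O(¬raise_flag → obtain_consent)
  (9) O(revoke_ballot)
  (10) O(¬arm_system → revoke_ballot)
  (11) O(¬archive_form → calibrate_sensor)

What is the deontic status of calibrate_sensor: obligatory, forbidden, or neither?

Premise 11 is O(¬archive_form → calibrate_sensor), but O(¬archive_form) is not derivable from the premises, so it does not yield O(calibrate_sensor).
No premise or chain of K-axiom applications forces O(calibrate_sensor), and none forces O(¬calibrate_sensor). So calibrate_sensor is neither obligatory nor forbidden under these norms.

Neither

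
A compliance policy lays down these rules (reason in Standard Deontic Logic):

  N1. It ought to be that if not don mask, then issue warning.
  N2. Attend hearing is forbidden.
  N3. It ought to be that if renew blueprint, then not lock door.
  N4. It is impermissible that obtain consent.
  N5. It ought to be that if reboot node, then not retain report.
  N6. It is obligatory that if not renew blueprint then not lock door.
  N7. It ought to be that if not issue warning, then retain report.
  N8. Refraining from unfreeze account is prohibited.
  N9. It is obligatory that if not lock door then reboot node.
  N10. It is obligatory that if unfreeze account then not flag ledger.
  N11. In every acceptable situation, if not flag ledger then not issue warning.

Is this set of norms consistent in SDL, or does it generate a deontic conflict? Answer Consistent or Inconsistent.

Premises 3 and 6 are O(renew_blueprint → ¬lock_door) and O(¬renew_blueprint → ¬lock_door); every ideal world satisfies renew_blueprint or ¬renew_blueprint, so in either case ¬lock_door holds — hence O(¬lock_door).
With premise 9, O(¬lock_door → reboot_node), the K-axiom yields O(reboot_node).
From O(reboot_node) and premise 5, O(reboot_node → ¬retain_report), we obtain O(¬retain_report).
Premise 7 is O(¬issue_warning → retain_report); contrapositively O(¬retain_report → issue_warning). Since O(¬retain_report) holds, K gives O(issue_warning).
The contrapositive of premise 11 (O(¬flag_ledger → ¬issue_warning)) is O(issue_warning → flag_ledger), and O(issue_warning) is already established, so O(flag_ledger).
Premise 10 is O(unfreeze_account → ¬flag_ledger); contrapositively O(flag_ledger → ¬unfreeze_account). Since O(flag_ledger) holds, K gives O(¬unfreeze_account).
But premise 8, F(¬unfreeze_account), means O(unfreeze_account).
We now have both O(¬unfreeze_account) and O(unfreeze_account) — unfreeze_account is simultaneously obligatory and forbidden, violating the D-axiom.

Inconsistent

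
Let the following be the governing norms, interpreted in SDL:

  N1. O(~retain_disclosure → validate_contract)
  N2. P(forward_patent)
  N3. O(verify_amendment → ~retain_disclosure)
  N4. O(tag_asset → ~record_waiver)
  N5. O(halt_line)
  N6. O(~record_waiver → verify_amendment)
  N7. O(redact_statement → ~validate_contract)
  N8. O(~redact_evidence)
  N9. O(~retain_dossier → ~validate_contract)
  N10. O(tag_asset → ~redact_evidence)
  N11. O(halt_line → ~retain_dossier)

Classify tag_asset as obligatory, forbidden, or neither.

Forbidden

From premise 5 we have O(halt_line).
From O(halt_line) and premise 11, O(halt_line → ~retain_dossier), we obtain O(~retain_dossier).
From O(~retain_dossier) and premise 9, O(~retain_dossier → ~validate_contract), we obtain O(~validate_contract).
Premise 1, O(~retain_disclosure → validate_contract), contraposes to O(~validate_contract → retain_disclosure); with O(~validate_contract) we get O(retain_disclosure).
The contrapositive of premise 3 (O(verify_amendment → ~retain_disclosure)) is O(retain_disclosure → ~verify_amendment), and O(retain_disclosure) is already established, so O(~verify_amendment).
Premise 6 is O(~record_waiver → verify_amendment); contrapositively O(~verify_amendment → record_waiver). Since O(~verify_amendment) holds, K gives O(record_waiver).
Premise 4 is O(tag_asset → ~record_waiver); contrapositively O(record_waiver → ~tag_asset). Since O(record_waiver) holds, K gives O(~tag_asset).
Premises 2, 7, 8, 10 do not contribute to this derivation.
Thus O(~tag_asset), which is F(tag_asset): tag_asset is forbidden.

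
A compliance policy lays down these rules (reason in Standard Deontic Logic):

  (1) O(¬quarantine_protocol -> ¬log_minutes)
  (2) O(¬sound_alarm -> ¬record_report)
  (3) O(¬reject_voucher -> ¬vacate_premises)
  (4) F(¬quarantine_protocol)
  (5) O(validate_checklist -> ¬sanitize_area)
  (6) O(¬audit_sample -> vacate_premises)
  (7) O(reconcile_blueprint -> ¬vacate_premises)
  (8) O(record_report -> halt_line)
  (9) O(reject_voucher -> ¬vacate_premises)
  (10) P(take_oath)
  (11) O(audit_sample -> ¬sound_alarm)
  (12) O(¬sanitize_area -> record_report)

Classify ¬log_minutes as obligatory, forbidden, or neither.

Premise 1 is O(¬quarantine_protocol -> ¬log_minutes), but O(¬quarantine_protocol) is not derivable from the premises, so it does not yield O(¬log_minutes).
No premise or chain of K-axiom applications forces O(¬log_minutes), and none forces O(log_minutes). So ¬log_minutes is neither obligatory nor forbidden under these norms.

Neither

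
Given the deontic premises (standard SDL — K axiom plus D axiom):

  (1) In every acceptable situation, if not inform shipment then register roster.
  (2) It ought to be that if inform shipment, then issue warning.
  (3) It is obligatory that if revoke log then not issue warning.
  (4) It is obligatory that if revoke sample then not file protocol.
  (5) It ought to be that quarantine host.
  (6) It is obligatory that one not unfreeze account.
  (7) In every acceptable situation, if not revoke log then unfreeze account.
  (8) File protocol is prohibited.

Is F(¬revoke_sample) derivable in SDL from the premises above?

Premise 4 is O(revoke_sample → ¬file_protocol); even if O(¬file_protocol) held, inferring O(revoke_sample) would be affirming the consequent — invalid.
No other premise forces O(revoke_sample). An ideal world satisfying every premise can still have ¬revoke_sample true, so F(¬revoke_sample) is not derivable.

No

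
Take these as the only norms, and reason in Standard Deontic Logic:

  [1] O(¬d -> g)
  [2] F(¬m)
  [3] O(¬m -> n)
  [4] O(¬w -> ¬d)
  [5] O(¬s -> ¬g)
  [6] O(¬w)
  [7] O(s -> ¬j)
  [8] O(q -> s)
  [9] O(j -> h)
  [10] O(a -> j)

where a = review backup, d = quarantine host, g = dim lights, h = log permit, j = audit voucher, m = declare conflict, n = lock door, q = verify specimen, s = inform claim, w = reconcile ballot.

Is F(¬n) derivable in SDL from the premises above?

Premise 3 is O(¬m -> n), but O(¬m) is not derivable from the premises, so it does not yield O(n).
No other premise forces O(n). An ideal world satisfying every premise can still have ¬n true, so F(¬n) is not derivable.

No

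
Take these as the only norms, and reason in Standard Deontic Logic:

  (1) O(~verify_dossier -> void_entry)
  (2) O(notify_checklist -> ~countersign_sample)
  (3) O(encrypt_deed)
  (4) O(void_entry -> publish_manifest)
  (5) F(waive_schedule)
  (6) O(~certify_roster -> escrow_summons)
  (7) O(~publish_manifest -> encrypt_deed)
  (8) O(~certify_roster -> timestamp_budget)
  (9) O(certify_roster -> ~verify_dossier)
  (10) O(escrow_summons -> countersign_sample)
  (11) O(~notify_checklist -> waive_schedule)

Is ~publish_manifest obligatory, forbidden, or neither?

F(waive_schedule) at premise 5 means O(~waive_schedule).
Premise 11 is O(~notify_checklist -> waive_schedule); contrapositively O(~waive_schedule -> notify_checklist). Since O(~waive_schedule) holds, K gives O(notify_checklist).
Applying K to premise 2 (O(notify_checklist -> ~countersign_sample)) and O(notify_checklist) yields O(~countersign_sample).
Premise 10, O(escrow_summons -> countersign_sample), contraposes to O(~countersign_sample -> ~escrow_summons); with O(~countersign_sample) we get O(~escrow_summons).
Premise 6, O(~certify_roster -> escrow_summons), contraposes to O(~escrow_summons -> certify_roster); with O(~escrow_summons) we get O(certify_roster).
Premise 9 is O(certify_roster -> ~verify_dossier); since O(certify_roster), deontic closure gives O(~verify_dossier).
From O(~verify_dossier) and premise 1, O(~verify_dossier -> void_entry), we obtain O(void_entry).
From O(void_entry) and premise 4, O(void_entry -> publish_manifest), we obtain O(publish_manifest).
Premises 3, 7, 8 do not contribute to this derivation.
Thus O(publish_manifest), which is F(~publish_manifest): ~publish_manifest is forbidden.

Forbidden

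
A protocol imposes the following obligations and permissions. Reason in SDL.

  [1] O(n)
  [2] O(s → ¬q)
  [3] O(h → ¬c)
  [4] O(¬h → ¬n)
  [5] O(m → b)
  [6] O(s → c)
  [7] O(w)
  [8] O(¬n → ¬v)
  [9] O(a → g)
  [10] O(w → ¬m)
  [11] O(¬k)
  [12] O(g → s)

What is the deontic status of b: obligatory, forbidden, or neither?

Premise 5 is O(m → b), but O(m) is not derivable from the premises, so it does not yield O(b).
No premise or chain of K-axiom applications forces O(b), and none forces O(¬b). So b is neither obligatory nor forbidden under these norms.

Neither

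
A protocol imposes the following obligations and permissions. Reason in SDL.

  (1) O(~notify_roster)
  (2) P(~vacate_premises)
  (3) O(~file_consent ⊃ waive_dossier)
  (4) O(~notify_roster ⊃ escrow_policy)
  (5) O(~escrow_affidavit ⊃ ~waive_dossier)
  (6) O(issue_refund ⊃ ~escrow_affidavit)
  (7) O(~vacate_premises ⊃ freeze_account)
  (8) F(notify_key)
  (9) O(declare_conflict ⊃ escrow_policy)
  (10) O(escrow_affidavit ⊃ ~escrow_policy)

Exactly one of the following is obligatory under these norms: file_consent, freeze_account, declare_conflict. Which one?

Premise 1 gives O(~notify_roster).
With premise 4, O(~notify_roster ⊃ escrow_policy), the K-axiom yields O(escrow_policy).
The contrapositive of premise 10 (O(escrow_affidavit ⊃ ~escrow_policy)) is O(escrow_policy ⊃ ~escrow_affidavit), and O(escrow_policy) is already established, so O(~escrow_affidavit).
Premise 5 is O(~escrow_affidavit ⊃ ~waive_dossier); since O(~escrow_affidavit), deontic closure gives O(~waive_dossier).
Premise 3 is O(~file_consent ⊃ waive_dossier); contrapositively O(~waive_dossier ⊃ file_consent). Since O(~waive_dossier) holds, K gives O(file_consent).
So O(file_consent) holds — file_consent is obligatory. None of the other listed options is made obligatory by any chain of premises.

file_consent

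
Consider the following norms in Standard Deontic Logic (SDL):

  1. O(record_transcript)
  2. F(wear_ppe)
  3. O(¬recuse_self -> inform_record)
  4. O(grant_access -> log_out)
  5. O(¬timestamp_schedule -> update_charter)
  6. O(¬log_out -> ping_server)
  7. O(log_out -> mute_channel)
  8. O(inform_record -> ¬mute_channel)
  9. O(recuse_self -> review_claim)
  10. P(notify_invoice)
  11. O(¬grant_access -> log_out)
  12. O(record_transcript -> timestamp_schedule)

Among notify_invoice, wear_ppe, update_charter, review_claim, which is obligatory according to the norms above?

Premises 11 and 4 cover both cases: O(¬grant_access -> log_out) and O(grant_access -> log_out). Since ¬grant_access ∨ grant_access is a tautology, O(log_out) follows.
With premise 7, O(log_out -> mute_channel), the K-axiom yields O(mute_channel).
Premise 8, O(inform_record -> ¬mute_channel), contraposes to O(mute_channel -> ¬inform_record); with O(mute_channel) we get O(¬inform_record).
Premise 3 is O(¬recuse_self -> inform_record); contrapositively O(¬inform_record -> recuse_self). Since O(¬inform_record) holds, K gives O(recuse_self).
Applying K to premise 9 (O(recuse_self -> review_claim)) and O(recuse_self) yields O(review_claim).
So O(review_claim) holds — review_claim is obligatory. None of the other listed options is made obligatory by any chain of premises.

review_claim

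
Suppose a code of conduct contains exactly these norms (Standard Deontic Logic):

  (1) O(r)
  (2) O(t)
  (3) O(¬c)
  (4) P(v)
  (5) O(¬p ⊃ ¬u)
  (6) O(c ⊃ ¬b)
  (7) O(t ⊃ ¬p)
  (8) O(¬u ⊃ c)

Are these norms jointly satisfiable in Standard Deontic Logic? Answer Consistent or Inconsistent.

From premise 3 we have O(¬c).
The contrapositive of premise 8 (O(¬u ⊃ c)) is O(¬c ⊃ u), and O(¬c) is already established, so O(u).
The contrapositive of premise 5 (O(¬p ⊃ ¬u)) is O(u ⊃ p), and O(u) is already established, so O(p).
Premise 7 is O(t ⊃ ¬p); contrapositively O(p ⊃ ¬t). Since O(p) holds, K gives O(¬t).
However, premise 2 gives O(t).
We now have both O(¬t) and O(t) — t is simultaneously obligatory and forbidden, violating the D-axiom.

Inconsistent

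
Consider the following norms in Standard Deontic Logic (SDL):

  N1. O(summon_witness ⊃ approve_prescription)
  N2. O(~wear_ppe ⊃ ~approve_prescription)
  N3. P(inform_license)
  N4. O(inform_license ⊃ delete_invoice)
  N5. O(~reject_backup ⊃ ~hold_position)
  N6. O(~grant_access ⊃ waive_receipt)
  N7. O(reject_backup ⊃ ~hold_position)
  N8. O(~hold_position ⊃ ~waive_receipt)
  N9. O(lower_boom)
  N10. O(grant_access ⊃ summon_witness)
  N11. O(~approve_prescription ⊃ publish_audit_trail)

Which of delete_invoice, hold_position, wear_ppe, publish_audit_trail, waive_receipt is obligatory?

wear_ppe

Premises 7 and 5 cover both cases: O(reject_backup ⊃ ~hold_position) and O(~reject_backup ⊃ ~hold_position). Since reject_backup ∨ ~reject_backup is a tautology, O(~hold_position) follows.
From O(~hold_position) and premise 8, O(~hold_position ⊃ ~waive_receipt), we obtain O(~waive_receipt).
Premise 6 is O(~grant_access ⊃ waive_receipt); contrapositively O(~waive_receipt ⊃ grant_access). Since O(~waive_receipt) holds, K gives O(grant_access).
From O(grant_access) and premise 10, O(grant_access ⊃ summon_witness), we obtain O(summon_witness).
Applying K to premise 1 (O(summon_witness ⊃ approve_prescription)) and O(summon_witness) yields O(approve_prescription).
Premise 2 is O(~wear_ppe ⊃ ~approve_prescription); contrapositively O(approve_prescription ⊃ wear_ppe). Since O(approve_prescription) holds, K gives O(wear_ppe).
So O(wear_ppe) holds — wear_ppe is obligatory. None of the other listed options is made obligatory by any chain of premises.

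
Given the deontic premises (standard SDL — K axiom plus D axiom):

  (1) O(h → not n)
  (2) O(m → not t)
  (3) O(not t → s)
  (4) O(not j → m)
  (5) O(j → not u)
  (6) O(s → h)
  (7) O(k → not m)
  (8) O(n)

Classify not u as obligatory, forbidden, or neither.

From premise 8 we have O(n).
Premise 1 is O(h → not n); contrapositively O(n → not h). Since O(n) holds, K gives O(not h).
Premise 6, O(s → h), contraposes to O(not h → not s); with O(not h) we get O(not s).
The contrapositive of premise 3 (O(not t → s)) is O(not s → t), and O(not s) is already established, so O(t).
Premise 2, O(m → not t), contraposes to O(t → not m); with O(t) we get O(not m).
The contrapositive of premise 4 (O(not j → m)) is O(not m → j), and O(not m) is already established, so O(j).
From O(j) and premise 5, O(j → not u), we obtain O(not u).
Premise 7 does not contribute to this derivation.
Hence not u is obligatory.

Obligatory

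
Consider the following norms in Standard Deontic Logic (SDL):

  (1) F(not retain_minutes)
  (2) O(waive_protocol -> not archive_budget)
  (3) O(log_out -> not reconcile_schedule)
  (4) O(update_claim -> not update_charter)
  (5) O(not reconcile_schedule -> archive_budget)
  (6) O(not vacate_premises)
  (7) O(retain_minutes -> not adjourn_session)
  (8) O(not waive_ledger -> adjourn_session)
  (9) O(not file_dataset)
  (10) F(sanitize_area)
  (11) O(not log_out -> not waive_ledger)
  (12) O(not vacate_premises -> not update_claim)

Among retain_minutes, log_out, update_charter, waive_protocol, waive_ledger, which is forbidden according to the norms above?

waive_protocol

Premise 1 is F(not retain_minutes), i.e. O(retain_minutes).
Applying K to premise 7 (O(retain_minutes -> not adjourn_session)) and O(retain_minutes) yields O(not adjourn_session).
The contrapositive of premise 8 (O(not waive_ledger -> adjourn_session)) is O(not adjourn_session -> waive_ledger), and O(not adjourn_session) is already established, so O(waive_ledger).
The contrapositive of premise 11 (O(not log_out -> not waive_ledger)) is O(waive_ledger -> log_out), and O(waive_ledger) is already established, so O(log_out).
Applying K to premise 3 (O(log_out -> not reconcile_schedule)) and O(log_out) yields O(not reconcile_schedule).
Premise 5 is O(not reconcile_schedule -> archive_budget); since O(not reconcile_schedule), deontic closure gives O(archive_budget).
The contrapositive of premise 2 (O(waive_protocol -> not archive_budget)) is O(archive_budget -> not waive_protocol), and O(archive_budget) is already established, so O(not waive_protocol).
So O(not waive_protocol) holds, i.e. waive_protocol is forbidden. None of the other listed options is forbidden under the premises.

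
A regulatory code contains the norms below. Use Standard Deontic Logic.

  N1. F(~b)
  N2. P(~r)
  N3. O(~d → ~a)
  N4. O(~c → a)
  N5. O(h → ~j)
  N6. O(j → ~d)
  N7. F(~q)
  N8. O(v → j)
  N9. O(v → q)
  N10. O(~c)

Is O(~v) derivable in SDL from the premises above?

Yes

From premise 10 we have O(~c).
With premise 4, O(~c → a), the K-axiom yields O(a).
The contrapositive of premise 3 (O(~d → ~a)) is O(a → d), and O(a) is already established, so O(d).
The contrapositive of premise 6 (O(j → ~d)) is O(d → ~j), and O(d) is already established, so O(~j).
The contrapositive of premise 8 (O(v → j)) is O(~j → ~v), and O(~j) is already established, so O(~v).
Premises 1, 2, 5, 7, 9 do not contribute to this derivation.
So O(~v) follows.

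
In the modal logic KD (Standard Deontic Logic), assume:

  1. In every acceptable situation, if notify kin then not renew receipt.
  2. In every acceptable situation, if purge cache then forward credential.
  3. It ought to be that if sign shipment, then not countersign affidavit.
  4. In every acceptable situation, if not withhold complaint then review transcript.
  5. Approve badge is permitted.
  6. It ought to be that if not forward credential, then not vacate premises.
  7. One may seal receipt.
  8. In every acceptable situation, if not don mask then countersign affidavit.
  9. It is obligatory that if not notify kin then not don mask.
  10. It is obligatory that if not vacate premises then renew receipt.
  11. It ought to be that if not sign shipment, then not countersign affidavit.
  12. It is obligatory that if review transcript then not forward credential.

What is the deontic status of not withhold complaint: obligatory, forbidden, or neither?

By case analysis on sign_shipment: premise 3 gives O(sign_shipment → ¬countersign_affidavit) and premise 11 gives O(¬sign_shipment → ¬countersign_affidavit), so O(¬countersign_affidavit) either way.
Premise 8, O(¬don_mask → countersign_affidavit), contraposes to O(¬countersign_affidavit → don_mask); with O(¬countersign_affidavit) we get O(don_mask).
Premise 9, O(¬notify_kin → ¬don_mask), contraposes to O(don_mask → notify_kin); with O(don_mask) we get O(notify_kin).
With premise 1, O(notify_kin → ¬renew_receipt), the K-axiom yields O(¬renew_receipt).
Premise 10, O(¬vacate_premises → renew_receipt), contraposes to O(¬renew_receipt → vacate_premises); with O(¬renew_receipt) we get O(vacate_premises).
The contrapositive of premise 6 (O(¬forward_credential → ¬vacate_premises)) is O(vacate_premises → forward_credential), and O(vacate_premises) is already established, so O(forward_credential).
Premise 12 is O(review_transcript → ¬forward_credential); contrapositively O(forward_credential → ¬review_transcript). Since O(forward_credential) holds, K gives O(¬review_transcript).
Premise 4, O(¬withhold_complaint → review_transcript), contraposes to O(¬review_transcript → withhold_complaint); with O(¬review_transcript) we get O(withhold_complaint).
Premises 2, 5, 7 do not contribute to this derivation.
Thus O(withhold_complaint), which is F(¬withhold_complaint): ¬withhold_complaint is forbidden.

Forbidden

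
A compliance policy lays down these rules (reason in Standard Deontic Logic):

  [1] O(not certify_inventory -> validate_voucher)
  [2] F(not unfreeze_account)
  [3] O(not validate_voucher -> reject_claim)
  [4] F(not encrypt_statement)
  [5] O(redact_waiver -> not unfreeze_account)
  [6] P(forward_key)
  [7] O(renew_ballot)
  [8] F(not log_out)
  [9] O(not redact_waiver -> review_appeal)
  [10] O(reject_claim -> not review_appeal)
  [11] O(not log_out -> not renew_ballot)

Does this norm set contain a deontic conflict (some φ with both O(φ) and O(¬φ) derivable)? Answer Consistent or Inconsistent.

Consistent

Premise 11 is O(not log_out -> not renew_ballot), but O(not log_out) is not derivable from the premises, so it does not yield O(not renew_ballot).
So O(not renew_ballot) is not derivable, and the apparent clash with O(renew_ballot) does not arise.
A world satisfying every obligation exists (e.g. certify_inventory=false, encrypt_statement=true, forward_key=false, log_out=true, redact_waiver=false, reject_claim=false, renew_ballot=true, review_appeal=true, unfreeze_account=true, validate_voucher=true); no atom is both obligatory and forbidden, so the set is consistent.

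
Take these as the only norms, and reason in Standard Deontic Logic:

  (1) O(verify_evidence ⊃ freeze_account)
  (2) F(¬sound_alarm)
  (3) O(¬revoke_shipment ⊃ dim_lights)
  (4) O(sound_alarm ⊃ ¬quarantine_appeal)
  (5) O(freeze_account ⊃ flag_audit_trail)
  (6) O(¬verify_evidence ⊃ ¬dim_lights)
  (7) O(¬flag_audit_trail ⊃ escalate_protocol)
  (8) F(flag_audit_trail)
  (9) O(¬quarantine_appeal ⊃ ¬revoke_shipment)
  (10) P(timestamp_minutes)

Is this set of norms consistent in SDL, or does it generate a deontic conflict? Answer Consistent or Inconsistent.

Inconsistent

Premise 2 is F(¬sound_alarm), i.e. O(sound_alarm).
Applying K to premise 4 (O(sound_alarm ⊃ ¬quarantine_appeal)) and O(sound_alarm) yields O(¬quarantine_appeal).
Applying K to premise 9 (O(¬quarantine_appeal ⊃ ¬revoke_shipment)) and O(¬quarantine_appeal) yields O(¬revoke_shipment).
Premise 3 is O(¬revoke_shipment ⊃ dim_lights); since O(¬revoke_shipment), deontic closure gives O(dim_lights).
Premise 6 is O(¬verify_evidence ⊃ ¬dim_lights); contrapositively O(dim_lights ⊃ verify_evidence). Since O(dim_lights) holds, K gives O(verify_evidence).
From O(verify_evidence) and premise 1, O(verify_evidence ⊃ freeze_account), we obtain O(freeze_account).
Applying K to premise 5 (O(freeze_account ⊃ flag_audit_trail)) and O(freeze_account) yields O(flag_audit_trail).
However, F(flag_audit_trail) at premise 8 amounts to O(¬flag_audit_trail).
We now have both O(flag_audit_trail) and O(¬flag_audit_trail) — flag_audit_trail is simultaneously obligatory and forbidden, violating the D-axiom.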